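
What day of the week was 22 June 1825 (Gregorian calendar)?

Wednesday

January 1, 1825 is a Saturday.
June 22 is day 173 of the year, i.e. 172 days after Jan 1.
172 mod 7 = 4, so advance 4 weekdays from Saturday: Wednesday.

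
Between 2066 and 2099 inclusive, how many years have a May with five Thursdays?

15

May has 31 days; it has five Thursdays when Thursday falls among the first (month-length − 28) days — i.e. when May 1 is one of Thursday/Wednesday/Tuesday.
May 1 by year: 2066:Sat 2067:Sun 2068:Tue✓ 2069:Wed✓ 2070:Thu✓ 2071:Fri 2072:Sun 2073:Mon 2074:Tue✓ 2075:Wed✓ 2076:Fri 2077:Sat 2078:Sun 2079:Mon 2080:Wed✓ …(4 more)… 2085:Tue✓ 2086:Wed✓ 2087:Thu✓ 2088:Sat 2089:Sun 2090:Mon 2091:Tue✓ 2092:Thu✓ 2093:Fri 2094:Sat 2095:Sun 2096:Tue✓ 2097:Wed✓ 2098:Thu✓ 2099:Fri
Years with five Thursdays: 2068, 2069, 2070, 2074, 2075, 2080, 2081, 2085, 2086, 2087, 2091, 2092, 2096, 2097, 2098 → 15.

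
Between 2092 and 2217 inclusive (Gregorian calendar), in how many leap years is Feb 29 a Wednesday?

Leap years in 2092–2217: 30 of them.
Feb 29 weekday advances by 5 (mod 7) from one leap year to the next four years later (or differs when a century non-leap intervenes).
Leap-day weekdays: 2092:Fri 2096:Wed✓ 2104:Fri 2108:Wed✓ 2112:Mon 2116:Sat 2120:Thu 2124:Tue 2128:Sun 2132:Fri 2136:Wed✓ 2140:Mon 2144:Sat …(4 more)… 2164:Wed✓ 2168:Mon 2172:Sat 2176:Thu 2180:Tue 2184:Sun 2188:Fri 2192:Wed✓ 2196:Mon 2204:Wed✓ 2208:Mon 2212:Sat 2216:Thu
Wednesday: 2096, 2108, 2136, 2164, 2192, 2204 → 6.

6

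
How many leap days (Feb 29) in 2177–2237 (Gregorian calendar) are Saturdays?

1

Leap years in 2177–2237: 14 of them.
Feb 29 weekday advances by 5 (mod 7) from one leap year to the next four years later (or differs when a century non-leap intervenes).
Leap-day weekdays: 2180:Tue 2184:Sun 2188:Fri 2192:Wed 2196:Mon 2204:Wed 2208:Mon 2212:Sat✓ 2216:Thu 2220:Tue 2224:Sun 2228:Fri 2232:Wed 2236:Mon
Saturday: 2212 → 1.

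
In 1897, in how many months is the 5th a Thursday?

1

Check the 5th of each month of 1897: Jan 5: Tue, Feb 5: Fri, Mar 5: Fri, Apr 5: Mon, May 5: Wed, Jun 5: Sat, Jul 5: Mon, Aug 5: Thu, Sep 5: Sun, Oct 5: Tue, Nov 5: Fri, Dec 5: Sun.
Thursday occurs in August — 1 month.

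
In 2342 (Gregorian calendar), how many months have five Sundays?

4

A month of length L has five Sundays iff its first Sunday is on day ≤ L−28 (so day 1–3 in a 31-day month, 1–2 in a 30-day month, day 1 in a leap February).
Checking each month of 2342: Jan starts Thu (31d); Feb starts Sun (28d); Mar starts Sun (31d) ✓; Apr starts Wed (30d); May starts Fri (31d) ✓; Jun starts Mon (30d); Jul starts Wed (31d); Aug starts Sat (31d) ✓; Sep starts Tue (30d); Oct starts Thu (31d); Nov starts Sun (30d) ✓; Dec starts Tue (31d).
Five-Sunday months: March, May, August, November → 4.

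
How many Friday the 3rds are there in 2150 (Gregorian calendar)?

Check the 3rd of each month of 2150: Jan 3: Sat, Feb 3: Tue, Mar 3: Tue, Apr 3: Fri, May 3: Sun, Jun 3: Wed, Jul 3: Fri, Aug 3: Mon, Sep 3: Thu, Oct 3: Sat, Nov 3: Tue, Dec 3: Thu.
Friday occurs in April, July — 2 months.

2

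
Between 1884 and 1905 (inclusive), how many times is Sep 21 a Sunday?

3

Track Sep 21's weekday year by year (advancing +1, or +2 across a Feb 29):
  1884: Sun ✓  1885: Mon (+1)  1886: Tue (+1)  1887: Wed (+1)  1888: Fri (+2)
  1889: Sat (+1)  1890: Sun (+1) ✓  1891: Mon (+1)  1892: Wed (+2)  1893: Thu (+1)
  1894: Fri (+1)  1895: Sat (+1)  1896: Mon (+2)  1897: Tue (+1)  1898: Wed (+1)
  1899: Thu (+1)  1900: Fri (+1)  1901: Sat (+1)  1902: Sun (+1) ✓  1903: Mon (+1)
  1904: Wed (+2)  1905: Thu (+1)
Sunday years: 1884, 1890, 1902 — 3 in total.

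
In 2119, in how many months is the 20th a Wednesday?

2

Check the 20th of each month of 2119: Jan 20: Fri, Feb 20: Mon, Mar 20: Mon, Apr 20: Thu, May 20: Sat, Jun 20: Tue, Jul 20: Thu, Aug 20: Sun, Sep 20: Wed, Oct 20: Fri, Nov 20: Mon, Dec 20: Wed.
Wednesday occurs in September, December — 2 months.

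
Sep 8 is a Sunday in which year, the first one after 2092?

From one year to the next, a fixed date's weekday advances by 1, or by 2 when a Feb 29 lies between the two dates.
2092: September 8 is Monday.
2093: Tuesday (+1)
2094: Wednesday (+1)
2095: Thursday (+1)
2096: Saturday (+2)
2097: Sunday (+1)
Sep 8 falls on a Sunday in 2097.

2097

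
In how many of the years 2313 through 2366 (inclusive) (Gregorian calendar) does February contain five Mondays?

February has 28 days (29 in leap years); it has five Mondays when Monday falls among the first (month-length − 28) days — i.e. when February 1 is Monday in a leap year (never in a common year).
February 1 by year: 2313:Sat 2314:Sun 2315:Mon 2316:Tue 2317:Thu 2318:Fri 2319:Sat 2320:Sun 2321:Tue 2322:Wed 2323:Thu 2324:Fri 2325:Sun 2326:Mon 2327:Tue …(24 more)… 2352:Fri 2353:Sun 2354:Mon 2355:Tue 2356:Wed 2357:Fri 2358:Sat 2359:Sun 2360:Mon✓ 2361:Wed 2362:Thu 2363:Fri 2364:Sat 2365:Mon 2366:Tue
Years with five Mondays: 2332, 2360 → 2.

2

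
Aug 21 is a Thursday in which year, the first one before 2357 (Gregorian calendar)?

From one year to the next, a fixed date's weekday advances by 1, or by 2 when a Feb 29 lies between the two dates.
2357: August 21 is Wednesday.
2356: Tuesday (−1)
2355: Sunday (−2)
2354: Saturday (−1)
2353: Friday (−1)
2352: Thursday (−1)
Aug 21 falls on a Thursday in 2352.

2352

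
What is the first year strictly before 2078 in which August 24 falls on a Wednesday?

2072

From one year to the next, a fixed date's weekday advances by 1, or by 2 when a Feb 29 lies between the two dates.
2078: August 24 is Wednesday.
2077: Tuesday (−1)
2076: Monday (−1)
2075: Saturday (−2)
2074: Friday (−1)
2073: Thursday (−1)
2072: Wednesday (−1)
August 24 falls on a Wednesday in 2072.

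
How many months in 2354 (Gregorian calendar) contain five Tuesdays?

A month of length L has five Tuesdays iff its first Tuesday is on day ≤ L−28 (so day 1–3 in a 31-day month, 1–2 in a 30-day month, day 1 in a leap February).
Checking each month of 2354: Jan starts Fri (31d); Feb starts Mon (28d); Mar starts Mon (31d) ✓; Apr starts Thu (30d); May starts Sat (31d); Jun starts Tue (30d) ✓; Jul starts Thu (31d); Aug starts Sun (31d) ✓; Sep starts Wed (30d); Oct starts Fri (31d); Nov starts Mon (30d) ✓; Dec starts Wed (31d).
Five-Tuesday months: March, June, August, November → 4.

4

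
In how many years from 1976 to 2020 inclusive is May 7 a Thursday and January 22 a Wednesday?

Check each year's weekday for May 7 and January 22:
  1976: Fri/Thu  1977: Sat/Sat  1978: Sun/Sun  1979: Mon/Mon  1980: Wed/Tue  1981: Thu/Thu  1982: Fri/Fri  1983: Sat/Sat  1984: Mon/Sun  1985: Tue/Tue  1986: Wed/Wed  1987: Thu/Thu  1988: Sat/Fri  1989: Sun/Sun  …(17 more)…  2007: Mon/Mon  2008: Wed/Tue  2009: Thu/Thu  2010: Fri/Fri  2011: Sat/Sat  2012: Mon/Sun  2013: Tue/Tue  2014: Wed/Wed  2015: Thu/Thu  2016: Sat/Fri  2017: Sun/Sun  2018: Mon/Mon  2019: Tue/Tue  2020: Thu/Wed ✓
Both conditions hold in: 1992, 2020 — 2.

2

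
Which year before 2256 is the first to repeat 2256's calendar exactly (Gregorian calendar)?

Two years share a calendar iff Jan 1 falls on the same weekday and both are leap or both are common. 2256: Jan 1 is Tuesday, leap year.
2255: Jan 1 Monday, common
2254: Jan 1 Sunday, common
2253: Jan 1 Saturday, common
2252: Jan 1 Thursday, leap
2251: Jan 1 Wednesday, common
2250: Jan 1 Tuesday, common
2249: Jan 1 Monday, common
2248: Jan 1 Saturday, leap
2247: Jan 1 Friday, common
2246: Jan 1 Thursday, common
2245: Jan 1 Wednesday, common
2244: Jan 1 Monday, leap
2243: Jan 1 Sunday, common
2242: Jan 1 Saturday, common
2241: Jan 1 Friday, common
2240: Jan 1 Wednesday, leap
2239: Jan 1 Tuesday, common
2238: Jan 1 Monday, common
2237: Jan 1 Sunday, common
2236: Jan 1 Friday, leap
2235: Jan 1 Thursday, common
2234: Jan 1 Wednesday, common
2233: Jan 1 Tuesday, common
2232: Jan 1 Sunday, leap
2231: Jan 1 Saturday, common
2230: Jan 1 Friday, common
2229: Jan 1 Thursday, common
2228: Jan 1 Tuesday, leap
2228 matches on both conditions.

2228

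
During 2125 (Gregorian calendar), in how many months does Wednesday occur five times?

A month of length L has five Wednesdays iff its first Wednesday is on day ≤ L−28 (so day 1–3 in a 31-day month, 1–2 in a 30-day month, day 1 in a leap February).
Checking each month of 2125: Jan starts Mon (31d) ✓; Feb starts Thu (28d); Mar starts Thu (31d); Apr starts Sun (30d); May starts Tue (31d) ✓; Jun starts Fri (30d); Jul starts Sun (31d); Aug starts Wed (31d) ✓; Sep starts Sat (30d); Oct starts Mon (31d) ✓; Nov starts Thu (30d); Dec starts Sat (31d).
Five-Wednesday months: January, May, August, October → 4.

4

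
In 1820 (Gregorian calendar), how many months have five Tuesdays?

A month of length L has five Tuesdays iff its first Tuesday is on day ≤ L−28 (so day 1–3 in a 31-day month, 1–2 in a 30-day month, day 1 in a leap February).
Checking each month of 1820: Jan starts Sat (31d); Feb starts Tue (29d) ✓; Mar starts Wed (31d); Apr starts Sat (30d); May starts Mon (31d) ✓; Jun starts Thu (30d); Jul starts Sat (31d); Aug starts Tue (31d) ✓; Sep starts Fri (30d); Oct starts Sun (31d) ✓; Nov starts Wed (30d); Dec starts Fri (31d).
Five-Tuesday months: February, May, August, October → 4.

4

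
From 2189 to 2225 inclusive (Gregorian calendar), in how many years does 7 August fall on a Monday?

Track 7 August's weekday year by year (advancing +1, or +2 across a Feb 29):
  2189: Fri  2190: Sat (+1)  2191: Sun (+1)  2192: Tue (+2)  2193: Wed (+1)
  2194: Thu (+1)  2195: Fri (+1)  2196: Sun (+2)  2197: Mon (+1) ✓  2198: Tue (+1)
  2199: Wed (+1)  2200: Thu (+1)  2201: Fri (+1)  2202: Sat (+1)  … (9 more years) …
  2212: Fri (+2)  2213: Sat (+1)  2214: Sun (+1)  2215: Mon (+1) ✓  2216: Wed (+2)
  2217: Thu (+1)  2218: Fri (+1)  2219: Sat (+1)  2220: Mon (+2) ✓  2221: Tue (+1)
  2222: Wed (+1)  2223: Thu (+1)  2224: Sat (+2)  2225: Sun (+1)
Monday years: 2197, 2209, 2215, 2220 — 4 in total.

4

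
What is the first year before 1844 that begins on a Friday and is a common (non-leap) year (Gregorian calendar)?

Jan 1 advances by 2 weekdays after a leap year and by 1 after a common year.
1844: Jan 1 is Monday (leap).
1843: Sunday
1842: Saturday
1841: Friday
1841 begins on a Friday and is a common year.

1841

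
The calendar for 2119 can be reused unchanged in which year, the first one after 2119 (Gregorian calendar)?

Two years share a calendar iff Jan 1 falls on the same weekday and both are leap or both are common. 2119: Jan 1 is Sunday, common year.
2120: Jan 1 Monday, leap
2121: Jan 1 Wednesday, common
2122: Jan 1 Thursday, common
2123: Jan 1 Friday, common
2124: Jan 1 Saturday, leap
2125: Jan 1 Monday, common
2126: Jan 1 Tuesday, common
2127: Jan 1 Wednesday, common
2128: Jan 1 Thursday, leap
2129: Jan 1 Saturday, common
2130: Jan 1 Sunday, common
2130 matches on both conditions.

2130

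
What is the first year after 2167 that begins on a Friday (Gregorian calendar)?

Jan 1 advances by 2 weekdays after a leap year and by 1 after a common year.
2167: Jan 1 is Thursday.
2168: Friday (leap)
2168 begins on a Friday

2168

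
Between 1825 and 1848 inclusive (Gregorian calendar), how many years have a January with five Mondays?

11

January has 31 days; it has five Mondays when Monday falls among the first (month-length − 28) days — i.e. when January 1 is one of Monday/Sunday/Saturday.
January 1 by year: 1825:Sat✓ 1826:Sun✓ 1827:Mon✓ 1828:Tue 1829:Thu 1830:Fri 1831:Sat✓ 1832:Sun✓ 1833:Tue 1834:Wed 1835:Thu 1836:Fri 1837:Sun✓ 1838:Mon✓ 1839:Tue 1840:Wed 1841:Fri 1842:Sat✓ 1843:Sun✓ 1844:Mon✓ 1845:Wed 1846:Thu 1847:Fri 1848:Sat✓
Years with five Mondays: 1825, 1826, 1827, 1831, 1832, 1837, 1838, 1842, 1843, 1844, 1848 → 11.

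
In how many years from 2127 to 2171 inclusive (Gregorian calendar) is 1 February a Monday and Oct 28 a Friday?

2

Check each year's weekday for 1 February and Oct 28:
  2127: Sat/Tue  2128: Sun/Thu  2129: Tue/Fri  2130: Wed/Sat  2131: Thu/Sun  2132: Fri/Tue  2133: Sun/Wed  2134: Mon/Thu  2135: Tue/Fri  2136: Wed/Sun  2137: Fri/Mon  2138: Sat/Tue  2139: Sun/Wed  2140: Mon/Fri ✓  …(17 more)…  2158: Wed/Sat  2159: Thu/Sun  2160: Fri/Tue  2161: Sun/Wed  2162: Mon/Thu  2163: Tue/Fri  2164: Wed/Sun  2165: Fri/Mon  2166: Sat/Tue  2167: Sun/Wed  2168: Mon/Fri ✓  2169: Wed/Sat  2170: Thu/Sun  2171: Fri/Mon
Both conditions hold in: 2140, 2168 — 2.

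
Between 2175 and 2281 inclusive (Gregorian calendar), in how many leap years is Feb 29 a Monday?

4

Leap years in 2175–2281: 26 of them.
Feb 29 weekday advances by 5 (mod 7) from one leap year to the next four years later (or differs when a century non-leap intervenes).
Leap-day weekdays: 2176:Thu 2180:Tue 2184:Sun 2188:Fri 2192:Wed 2196:Mon✓ 2204:Wed 2208:Mon✓ 2212:Sat 2216:Thu 2220:Tue 2224:Sun 2228:Fri 2232:Wed 2236:Mon✓ 2240:Sat 2244:Thu 2248:Tue 2252:Sun 2256:Fri 2260:Wed 2264:Mon✓ 2268:Sat 2272:Thu 2276:Tue 2280:Sun
Monday: 2196, 2208, 2236, 2264 → 4.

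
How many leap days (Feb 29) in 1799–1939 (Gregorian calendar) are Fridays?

Leap years in 1799–1939: 33 of them.
Feb 29 weekday advances by 5 (mod 7) from one leap year to the next four years later (or differs when a century non-leap intervenes).
Leap-day weekdays: 1804:Wed 1808:Mon 1812:Sat 1816:Thu 1820:Tue 1824:Sun 1828:Fri✓ 1832:Wed 1836:Mon 1840:Sat 1844:Thu 1848:Tue 1852:Sun …(7 more)… 1884:Fri✓ 1888:Wed 1892:Mon 1896:Sat 1904:Mon 1908:Sat 1912:Thu 1916:Tue 1920:Sun 1924:Fri✓ 1928:Wed 1932:Mon 1936:Sat
Friday: 1828, 1856, 1884, 1924 → 4.

4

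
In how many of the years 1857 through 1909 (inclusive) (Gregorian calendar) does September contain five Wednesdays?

16

September has 30 days; it has five Wednesdays when Wednesday falls among the first (month-length − 28) days — i.e. when September 1 is one of Wednesday/Tuesday.
September 1 by year: 1857:Tue✓ 1858:Wed✓ 1859:Thu 1860:Sat 1861:Sun 1862:Mon 1863:Tue✓ 1864:Thu 1865:Fri 1866:Sat 1867:Sun 1868:Tue✓ 1869:Wed✓ 1870:Thu 1871:Fri …(23 more)… 1895:Sun 1896:Tue✓ 1897:Wed✓ 1898:Thu 1899:Fri 1900:Sat 1901:Sun 1902:Mon 1903:Tue✓ 1904:Thu 1905:Fri 1906:Sat 1907:Sun 1908:Tue✓ 1909:Wed✓
Years with five Wednesdays: 1857, 1858, 1863, 1868, 1869, 1874, 1875, 1880, 1885, 1886, 1891, 1896, 1897, 1903, 1908, 1909 → 16.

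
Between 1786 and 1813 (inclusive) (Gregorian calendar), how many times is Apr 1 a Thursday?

Track Apr 1's weekday year by year (advancing +1, or +2 across a Feb 29):
  1786: Sat  1787: Sun (+1)  1788: Tue (+2)  1789: Wed (+1)  1790: Thu (+1) ✓
  1791: Fri (+1)  1792: Sun (+2)  1793: Mon (+1)  1794: Tue (+1)  1795: Wed (+1)
  1796: Fri (+2)  1797: Sat (+1)  1798: Sun (+1)  1799: Mon (+1)  1800: Tue (+1)
  1801: Wed (+1)  1802: Thu (+1) ✓  1803: Fri (+1)  1804: Sun (+2)  1805: Mon (+1)
  1806: Tue (+1)  1807: Wed (+1)  1808: Fri (+2)  1809: Sat (+1)  1810: Sun (+1)
  1811: Mon (+1)  1812: Wed (+2)  1813: Thu (+1) ✓
Thursday years: 1790, 1802, 1813 — 3 in total.

3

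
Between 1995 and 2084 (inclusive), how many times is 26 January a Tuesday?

Track 26 January's weekday year by year (advancing +1, or +2 across a Feb 29):
  1995: Thu  1996: Fri (+1)  1997: Sun (+2)  1998: Mon (+1)  1999: Tue (+1) ✓
  2000: Wed (+1)  2001: Fri (+2)  2002: Sat (+1)  2003: Sun (+1)  2004: Mon (+1)
  2005: Wed (+2)  2006: Thu (+1)  2007: Fri (+1)  2008: Sat (+1)  … (62 more years) …
  2071: Mon (+1)  2072: Tue (+1) ✓  2073: Thu (+2)  2074: Fri (+1)  2075: Sat (+1)
  2076: Sun (+1)  2077: Tue (+2) ✓  2078: Wed (+1)  2079: Thu (+1)  2080: Fri (+1)
  2081: Sun (+2)  2082: Mon (+1)  2083: Tue (+1) ✓  2084: Wed (+1)
Tuesday years: 1999, 2010, 2016, 2021, 2027, 2038, 2044, 2049, 2055, 2066, 2072, 2077, 2083 — 13 in total.

13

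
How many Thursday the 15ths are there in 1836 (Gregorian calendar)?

Check the 15th of each month of 1836: Jan 15: Fri, Feb 15: Mon, Mar 15: Tue, Apr 15: Fri, May 15: Sun, Jun 15: Wed, Jul 15: Fri, Aug 15: Mon, Sep 15: Thu, Oct 15: Sat, Nov 15: Tue, Dec 15: Thu.
Thursday occurs in September, December — 2 months.

2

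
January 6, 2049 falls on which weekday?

January 1, 2049 is a Friday.
January 6 is day 6 of the year, i.e. 5 days after Jan 1.
5 mod 7 = 5, so advance 5 weekdays from Friday: Wednesday.

Wednesday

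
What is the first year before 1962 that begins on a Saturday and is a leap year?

Jan 1 advances by 2 weekdays after a leap year and by 1 after a common year.
1962: Jan 1 is Monday.
1961: Sunday
1960: Friday (leap)
1959: Thursday
1958: Wednesday
1957: Tuesday
1956: Sunday (leap)
1955: Saturday
1954: Friday
1953: Thursday
1952: Tuesday (leap)
1951: Monday
1950: Sunday
1949: Saturday
1948: Thursday (leap)
1947: Wednesday
1946: Tuesday
1945: Monday
1944: Saturday (leap)
1944 begins on a Saturday and is a leap year.

1944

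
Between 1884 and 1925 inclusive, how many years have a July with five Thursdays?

July has 31 days; it has five Thursdays when Thursday falls among the first (month-length − 28) days — i.e. when July 1 is one of Thursday/Wednesday/Tuesday.
July 1 by year: 1884:Tue✓ 1885:Wed✓ 1886:Thu✓ 1887:Fri 1888:Sun 1889:Mon 1890:Tue✓ 1891:Wed✓ 1892:Fri 1893:Sat 1894:Sun 1895:Mon 1896:Wed✓ 1897:Thu✓ 1898:Fri …(12 more)… 1911:Sat 1912:Mon 1913:Tue✓ 1914:Wed✓ 1915:Thu✓ 1916:Sat 1917:Sun 1918:Mon 1919:Tue✓ 1920:Thu✓ 1921:Fri 1922:Sat 1923:Sun 1924:Tue✓ 1925:Wed✓
Years with five Thursdays: 1884, 1885, 1886, 1890, 1891, 1896, 1897, 1902, 1903, 1908, 1909, 1913, 1914, 1915, 1919, 1920, 1924, 1925 → 18.

18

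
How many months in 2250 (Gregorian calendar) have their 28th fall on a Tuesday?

1

Check the 28th of each month of 2250: Jan 28: Mon, Feb 28: Thu, Mar 28: Thu, Apr 28: Sun, May 28: Tue, Jun 28: Fri, Jul 28: Sun, Aug 28: Wed, Sep 28: Sat, Oct 28: Mon, Nov 28: Thu, Dec 28: Sat.
Tuesday occurs in May — 1 month.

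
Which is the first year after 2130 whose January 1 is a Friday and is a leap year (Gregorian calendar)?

2140

Jan 1 advances by 2 weekdays after a leap year and by 1 after a common year.
2130: Jan 1 is Sunday.
2131: Monday
2132: Tuesday (leap)
2133: Thursday
2134: Friday
2135: Saturday
2136: Sunday (leap)
2137: Tuesday
2138: Wednesday
2139: Thursday
2140: Friday (leap)
2140 begins on a Friday and is a leap year.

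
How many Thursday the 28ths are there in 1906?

Check the 28th of each month of 1906: Jan 28: Sun, Feb 28: Wed, Mar 28: Wed, Apr 28: Sat, May 28: Mon, Jun 28: Thu, Jul 28: Sat, Aug 28: Tue, Sep 28: Fri, Oct 28: Sun, Nov 28: Wed, Dec 28: Fri.
Thursday occurs in June — 1 month.

1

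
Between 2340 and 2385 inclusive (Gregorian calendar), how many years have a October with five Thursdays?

October has 31 days; it has five Thursdays when Thursday falls among the first (month-length − 28) days — i.e. when October 1 is one of Thursday/Wednesday/Tuesday.
October 1 by year: 2340:Tue✓ 2341:Wed✓ 2342:Thu✓ 2343:Fri 2344:Sun 2345:Mon 2346:Tue✓ 2347:Wed✓ 2348:Fri 2349:Sat 2350:Sun 2351:Mon 2352:Wed✓ 2353:Thu✓ 2354:Fri …(16 more)… 2371:Fri 2372:Sun 2373:Mon 2374:Tue✓ 2375:Wed✓ 2376:Fri 2377:Sat 2378:Sun 2379:Mon 2380:Wed✓ 2381:Thu✓ 2382:Fri 2383:Sat 2384:Mon 2385:Tue✓
Years with five Thursdays: 2340, 2341, 2342, 2346, 2347, 2352, 2353, 2357, 2358, 2359, 2363, 2364, 2368, 2369, 2370, 2374, 2375, 2380, 2381, 2385 → 20.

20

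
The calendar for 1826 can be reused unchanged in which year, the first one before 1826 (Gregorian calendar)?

1815

Two years share a calendar iff Jan 1 falls on the same weekday and both are leap or both are common. 1826: Jan 1 is Sunday, common year.
1825: Jan 1 Saturday, common
1824: Jan 1 Thursday, leap
1823: Jan 1 Wednesday, common
1822: Jan 1 Tuesday, common
1821: Jan 1 Monday, common
1820: Jan 1 Saturday, leap
1819: Jan 1 Friday, common
1818: Jan 1 Thursday, common
1817: Jan 1 Wednesday, common
1816: Jan 1 Monday, leap
1815: Jan 1 Sunday, common
1815 matches on both conditions.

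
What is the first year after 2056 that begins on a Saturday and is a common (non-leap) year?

2061

Jan 1 advances by 2 weekdays after a leap year and by 1 after a common year.
2056: Jan 1 is Saturday (leap).
2057: Monday
2058: Tuesday
2059: Wednesday
2060: Thursday (leap)
2061: Saturday
2061 begins on a Saturday and is a common year.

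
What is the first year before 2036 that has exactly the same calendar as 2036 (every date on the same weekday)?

2008

Two years share a calendar iff Jan 1 falls on the same weekday and both are leap or both are common. 2036: Jan 1 is Tuesday, leap year.
2035: Jan 1 Monday, common
2034: Jan 1 Sunday, common
2033: Jan 1 Saturday, common
2032: Jan 1 Thursday, leap
2031: Jan 1 Wednesday, common
2030: Jan 1 Tuesday, common
2029: Jan 1 Monday, common
2028: Jan 1 Saturday, leap
2027: Jan 1 Friday, common
2026: Jan 1 Thursday, common
2025: Jan 1 Wednesday, common
2024: Jan 1 Monday, leap
2023: Jan 1 Sunday, common
2022: Jan 1 Saturday, common
2021: Jan 1 Friday, common
2020: Jan 1 Wednesday, leap
2019: Jan 1 Tuesday, common
2018: Jan 1 Monday, common
2017: Jan 1 Sunday, common
2016: Jan 1 Friday, leap
2015: Jan 1 Thursday, common
2014: Jan 1 Wednesday, common
2013: Jan 1 Tuesday, common
2012: Jan 1 Sunday, leap
2011: Jan 1 Saturday, common
2010: Jan 1 Friday, common
2009: Jan 1 Thursday, common
2008: Jan 1 Tuesday, leap
2008 matches on both conditions.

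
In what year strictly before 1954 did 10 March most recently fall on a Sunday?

1946

From one year to the next, a fixed date's weekday advances by 1, or by 2 when a Feb 29 lies between the two dates.
1954: March 10 is Wednesday.
1953: Tuesday (−1)
1952: Monday (−1)
1951: Saturday (−2)
1950: Friday (−1)
1949: Thursday (−1)
1948: Wednesday (−1)
1947: Monday (−2)
1946: Sunday (−1)
10 March falls on a Sunday in 1946.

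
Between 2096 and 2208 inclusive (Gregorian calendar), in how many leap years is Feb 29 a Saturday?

Leap years in 2096–2208: 27 of them.
Feb 29 weekday advances by 5 (mod 7) from one leap year to the next four years later (or differs when a century non-leap intervenes).
Leap-day weekdays: 2096:Wed 2104:Fri 2108:Wed 2112:Mon 2116:Sat✓ 2120:Thu 2124:Tue 2128:Sun 2132:Fri 2136:Wed 2140:Mon 2144:Sat✓ 2148:Thu 2152:Tue 2156:Sun 2160:Fri 2164:Wed 2168:Mon 2172:Sat✓ 2176:Thu 2180:Tue 2184:Sun 2188:Fri 2192:Wed 2196:Mon 2204:Wed 2208:Mon
Saturday: 2116, 2144, 2172 → 3.

3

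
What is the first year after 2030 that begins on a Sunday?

2034

Jan 1 advances by 2 weekdays after a leap year and by 1 after a common year.
2030: Jan 1 is Tuesday.
2031: Wednesday
2032: Thursday (leap)
2033: Saturday
2034: Sunday
2034 begins on a Sunday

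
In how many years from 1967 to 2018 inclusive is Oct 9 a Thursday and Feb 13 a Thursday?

6

Check each year's weekday for Oct 9 and Feb 13:
  1967: Mon/Mon  1968: Wed/Tue  1969: Thu/Thu ✓  1970: Fri/Fri  1971: Sat/Sat  1972: Mon/Sun  1973: Tue/Tue  1974: Wed/Wed  1975: Thu/Thu ✓  1976: Sat/Fri  1977: Sun/Sun  1978: Mon/Mon  1979: Tue/Tue  1980: Thu/Wed  …(24 more)…  2005: Sun/Sun  2006: Mon/Mon  2007: Tue/Tue  2008: Thu/Wed  2009: Fri/Fri  2010: Sat/Sat  2011: Sun/Sun  2012: Tue/Mon  2013: Wed/Wed  2014: Thu/Thu ✓  2015: Fri/Fri  2016: Sun/Sat  2017: Mon/Mon  2018: Tue/Tue
Both conditions hold in: 1969, 1975, 1986, 1997, 2003, 2014 — 6.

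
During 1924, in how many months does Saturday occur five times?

4

A month of length L has five Saturdays iff its first Saturday is on day ≤ L−28 (so day 1–3 in a 31-day month, 1–2 in a 30-day month, day 1 in a leap February).
Checking each month of 1924: Jan starts Tue (31d); Feb starts Fri (29d); Mar starts Sat (31d) ✓; Apr starts Tue (30d); May starts Thu (31d) ✓; Jun starts Sun (30d); Jul starts Tue (31d); Aug starts Fri (31d) ✓; Sep starts Mon (30d); Oct starts Wed (31d); Nov starts Sat (30d) ✓; Dec starts Mon (31d).
Five-Saturday months: March, May, August, November → 4.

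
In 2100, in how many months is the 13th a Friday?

1

Check the 13th of each month of 2100: Jan 13: Wed, Feb 13: Sat, Mar 13: Sat, Apr 13: Tue, May 13: Thu, Jun 13: Sun, Jul 13: Tue, Aug 13: Fri, Sep 13: Mon, Oct 13: Wed, Nov 13: Sat, Dec 13: Mon.
Friday occurs in August — 1 month.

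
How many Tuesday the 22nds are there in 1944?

2

Check the 22nd of each month of 1944: Jan 22: Sat, Feb 22: Tue, Mar 22: Wed, Apr 22: Sat, May 22: Mon, Jun 22: Thu, Jul 22: Sat, Aug 22: Tue, Sep 22: Fri, Oct 22: Sun, Nov 22: Wed, Dec 22: Fri.
Tuesday occurs in February, August — 2 months.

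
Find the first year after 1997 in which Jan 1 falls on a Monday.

2001

Jan 1 advances by 2 weekdays after a leap year and by 1 after a common year.
1997: Jan 1 is Wednesday.
1998: Thursday
1999: Friday
2000: Saturday (leap)
2001: Monday
2001 begins on a Monday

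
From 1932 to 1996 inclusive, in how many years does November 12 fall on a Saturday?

10

Track November 12's weekday year by year (advancing +1, or +2 across a Feb 29):
  1932: Sat ✓  1933: Sun (+1)  1934: Mon (+1)  1935: Tue (+1)  1936: Thu (+2)
  1937: Fri (+1)  1938: Sat (+1) ✓  1939: Sun (+1)  1940: Tue (+2)  1941: Wed (+1)
  1942: Thu (+1)  1943: Fri (+1)  1944: Sun (+2)  1945: Mon (+1)  … (37 more years) …
  1983: Sat (+1) ✓  1984: Mon (+2)  1985: Tue (+1)  1986: Wed (+1)  1987: Thu (+1)
  1988: Sat (+2) ✓  1989: Sun (+1)  1990: Mon (+1)  1991: Tue (+1)  1992: Thu (+2)
  1993: Fri (+1)  1994: Sat (+1) ✓  1995: Sun (+1)  1996: Tue (+2)
Saturday years: 1932, 1938, 1949, 1955, 1960, 1966, 1977, 1983, 1988, 1994 — 10 in total.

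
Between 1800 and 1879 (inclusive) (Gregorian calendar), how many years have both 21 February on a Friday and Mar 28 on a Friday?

10

Check each year's weekday for 21 February and Mar 28:
  1800: Fri/Fri ✓  1801: Sat/Sat  1802: Sun/Sun  1803: Mon/Mon  1804: Tue/Wed  1805: Thu/Thu  1806: Fri/Fri ✓  1807: Sat/Sat  1808: Sun/Mon  1809: Tue/Tue  1810: Wed/Wed  1811: Thu/Thu  1812: Fri/Sat  1813: Sun/Sun  …(52 more)…  1866: Wed/Wed  1867: Thu/Thu  1868: Fri/Sat  1869: Sun/Sun  1870: Mon/Mon  1871: Tue/Tue  1872: Wed/Thu  1873: Fri/Fri ✓  1874: Sat/Sat  1875: Sun/Sun  1876: Mon/Tue  1877: Wed/Wed  1878: Thu/Thu  1879: Fri/Fri ✓
Both conditions hold in: 1800, 1806, 1817, 1823, 1834, 1845, 1851, 1862, 1873, 1879 — 10.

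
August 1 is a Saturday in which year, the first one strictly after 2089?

2093

From one year to the next, a fixed date's weekday advances by 1, or by 2 when a Feb 29 lies between the two dates.
2089: August 1 is Monday.
2090: Tuesday (+1)
2091: Wednesday (+1)
2092: Friday (+2)
2093: Saturday (+1)
August 1 falls on a Saturday in 2093.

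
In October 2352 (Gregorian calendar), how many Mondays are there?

4

October 2352 has 31 days and begins on Wednesday.
The first Monday is October 6.
Mondays fall on 6, 13, 20, 27 — that's 4.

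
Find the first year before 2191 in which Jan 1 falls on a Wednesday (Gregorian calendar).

Jan 1 advances by 2 weekdays after a leap year and by 1 after a common year.
2191: Jan 1 is Saturday.
2190: Friday
2189: Thursday
2188: Tuesday (leap)
2187: Monday
2186: Sunday
2185: Saturday
2184: Thursday (leap)
2183: Wednesday
2183 begins on a Wednesday

2183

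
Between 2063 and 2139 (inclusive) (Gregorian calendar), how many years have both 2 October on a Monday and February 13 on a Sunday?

2

Check each year's weekday for 2 October and February 13:
  2063: Tue/Tue  2064: Thu/Wed  2065: Fri/Fri  2066: Sat/Sat  2067: Sun/Sun  2068: Tue/Mon  2069: Wed/Wed  2070: Thu/Thu  2071: Fri/Fri  2072: Sun/Sat  2073: Mon/Mon  2074: Tue/Tue  2075: Wed/Wed  2076: Fri/Thu  …(49 more)…  2126: Wed/Wed  2127: Thu/Thu  2128: Sat/Fri  2129: Sun/Sun  2130: Mon/Mon  2131: Tue/Tue  2132: Thu/Wed  2133: Fri/Fri  2134: Sat/Sat  2135: Sun/Sun  2136: Tue/Mon  2137: Wed/Wed  2138: Thu/Thu  2139: Fri/Fri
Both conditions hold in: 2084, 2124 — 2.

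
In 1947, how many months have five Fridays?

A month of length L has five Fridays iff its first Friday is on day ≤ L−28 (so day 1–3 in a 31-day month, 1–2 in a 30-day month, day 1 in a leap February).
Checking each month of 1947: Jan starts Wed (31d) ✓; Feb starts Sat (28d); Mar starts Sat (31d); Apr starts Tue (30d); May starts Thu (31d) ✓; Jun starts Sun (30d); Jul starts Tue (31d); Aug starts Fri (31d) ✓; Sep starts Mon (30d); Oct starts Wed (31d) ✓; Nov starts Sat (30d); Dec starts Mon (31d).
Five-Friday months: January, May, August, October → 4.

4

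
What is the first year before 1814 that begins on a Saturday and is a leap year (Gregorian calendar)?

1780

Jan 1 advances by 2 weekdays after a leap year and by 1 after a common year.
1814: Jan 1 is Saturday.
1813: Friday
1812: Wednesday (leap)
1811: Tuesday
1810: Monday
1809: Sunday
1808: Friday (leap)
1807: Thursday
1806: Wednesday
1805: Tuesday
1804: Sunday (leap)
1803: Saturday
1802: Friday
1801: Thursday
1800: Wednesday
1799: Tuesday
1798: Monday
1797: Sunday
1796: Friday (leap)
1795: Thursday
1794: Wednesday
1793: Tuesday
1792: Sunday (leap)
1791: Saturday
1790: Friday
1789: Thursday
1788: Tuesday (leap)
1787: Monday
1786: Sunday
1785: Saturday
1784: Thursday (leap)
1783: Wednesday
1782: Tuesday
1781: Monday
1780: Saturday (leap)
1780 begins on a Saturday and is a leap year.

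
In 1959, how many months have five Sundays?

4

A month of length L has five Sundays iff its first Sunday is on day ≤ L−28 (so day 1–3 in a 31-day month, 1–2 in a 30-day month, day 1 in a leap February).
Checking each month of 1959: Jan starts Thu (31d); Feb starts Sun (28d); Mar starts Sun (31d) ✓; Apr starts Wed (30d); May starts Fri (31d) ✓; Jun starts Mon (30d); Jul starts Wed (31d); Aug starts Sat (31d) ✓; Sep starts Tue (30d); Oct starts Thu (31d); Nov starts Sun (30d) ✓; Dec starts Tue (31d).
Five-Sunday months: March, May, August, November → 4.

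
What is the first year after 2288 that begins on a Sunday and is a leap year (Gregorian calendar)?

2328

Jan 1 advances by 2 weekdays after a leap year and by 1 after a common year.
2288: Jan 1 is Sunday (leap).
2289: Tuesday
2290: Wednesday
2291: Thursday
2292: Friday (leap)
2293: Sunday
2294: Monday
2295: Tuesday
2296: Wednesday (leap)
2297: Friday
2298: Saturday
2299: Sunday
2300: Monday
2301: Tuesday
2302: Wednesday
2303: Thursday
2304: Friday (leap)
2305: Sunday
2306: Monday
2307: Tuesday
2308: Wednesday (leap)
2309: Friday
2310: Saturday
2311: Sunday
2312: Monday (leap)
2313: Wednesday
2314: Thursday
2315: Friday
2316: Saturday (leap)
2317: Monday
2318: Tuesday
2319: Wednesday
2320: Thursday (leap)
2321: Saturday
2322: Sunday
2323: Monday
2324: Tuesday (leap)
2325: Thursday
2326: Friday
2327: Saturday
2328: Sunday (leap)
2328 begins on a Sunday and is a leap year.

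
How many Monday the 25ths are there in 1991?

Check the 25th of each month of 1991: Jan 25: Fri, Feb 25: Mon, Mar 25: Mon, Apr 25: Thu, May 25: Sat, Jun 25: Tue, Jul 25: Thu, Aug 25: Sun, Sep 25: Wed, Oct 25: Fri, Nov 25: Mon, Dec 25: Wed.
Monday occurs in February, March, November — 3 months.

3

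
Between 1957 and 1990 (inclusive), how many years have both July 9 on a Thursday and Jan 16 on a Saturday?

Check each year's weekday for July 9 and Jan 16:
  1957: Tue/Wed  1958: Wed/Thu  1959: Thu/Fri  1960: Sat/Sat  1961: Sun/Mon  1962: Mon/Tue  1963: Tue/Wed  1964: Thu/Thu  1965: Fri/Sat  1966: Sat/Sun  1967: Sun/Mon  1968: Tue/Tue  1969: Wed/Thu  1970: Thu/Fri  …(6 more)…  1977: Sat/Sun  1978: Sun/Mon  1979: Mon/Tue  1980: Wed/Wed  1981: Thu/Fri  1982: Fri/Sat  1983: Sat/Sun  1984: Mon/Mon  1985: Tue/Wed  1986: Wed/Thu  1987: Thu/Fri  1988: Sat/Sat  1989: Sun/Mon  1990: Mon/Tue
Both conditions hold in: no year — 0.

0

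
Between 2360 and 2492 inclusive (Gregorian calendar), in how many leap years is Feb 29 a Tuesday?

Leap years in 2360–2492: 34 of them.
Feb 29 weekday advances by 5 (mod 7) from one leap year to the next four years later (or differs when a century non-leap intervenes).
Leap-day weekdays: 2360:Mon 2364:Sat 2368:Thu 2372:Tue✓ 2376:Sun 2380:Fri 2384:Wed 2388:Mon 2392:Sat 2396:Thu 2400:Tue✓ 2404:Sun 2408:Fri …(8 more)… 2444:Mon 2448:Sat 2452:Thu 2456:Tue✓ 2460:Sun 2464:Fri 2468:Wed 2472:Mon 2476:Sat 2480:Thu 2484:Tue✓ 2488:Sun 2492:Fri
Tuesday: 2372, 2400, 2428, 2456, 2484 → 5.

5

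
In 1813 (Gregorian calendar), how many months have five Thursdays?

A month of length L has five Thursdays iff its first Thursday is on day ≤ L−28 (so day 1–3 in a 31-day month, 1–2 in a 30-day month, day 1 in a leap February).
Checking each month of 1813: Jan starts Fri (31d); Feb starts Mon (28d); Mar starts Mon (31d); Apr starts Thu (30d) ✓; May starts Sat (31d); Jun starts Tue (30d); Jul starts Thu (31d) ✓; Aug starts Sun (31d); Sep starts Wed (30d) ✓; Oct starts Fri (31d); Nov starts Mon (30d); Dec starts Wed (31d) ✓.
Five-Thursday months: April, July, September, December → 4.

4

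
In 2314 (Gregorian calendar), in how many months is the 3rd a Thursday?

Check the 3rd of each month of 2314: Jan 3: Sat, Feb 3: Tue, Mar 3: Tue, Apr 3: Fri, May 3: Sun, Jun 3: Wed, Jul 3: Fri, Aug 3: Mon, Sep 3: Thu, Oct 3: Sat, Nov 3: Tue, Dec 3: Thu.
Thursday occurs in September, December — 2 months.

2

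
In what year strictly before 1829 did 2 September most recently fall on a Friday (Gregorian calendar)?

From one year to the next, a fixed date's weekday advances by 1, or by 2 when a Feb 29 lies between the two dates.
1829: September 2 is Wednesday.
1828: Tuesday (−1)
1827: Sunday (−2)
1826: Saturday (−1)
1825: Friday (−1)
2 September falls on a Friday in 1825.

1825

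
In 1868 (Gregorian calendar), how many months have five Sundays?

4

A month of length L has five Sundays iff its first Sunday is on day ≤ L−28 (so day 1–3 in a 31-day month, 1–2 in a 30-day month, day 1 in a leap February).
Checking each month of 1868: Jan starts Wed (31d); Feb starts Sat (29d); Mar starts Sun (31d) ✓; Apr starts Wed (30d); May starts Fri (31d) ✓; Jun starts Mon (30d); Jul starts Wed (31d); Aug starts Sat (31d) ✓; Sep starts Tue (30d); Oct starts Thu (31d); Nov starts Sun (30d) ✓; Dec starts Tue (31d).
Five-Sunday months: March, May, August, November → 4.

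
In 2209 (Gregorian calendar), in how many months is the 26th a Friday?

1

Check the 26th of each month of 2209: Jan 26: Thu, Feb 26: Sun, Mar 26: Sun, Apr 26: Wed, May 26: Fri, Jun 26: Mon, Jul 26: Wed, Aug 26: Sat, Sep 26: Tue, Oct 26: Thu, Nov 26: Sun, Dec 26: Tue.
Friday occurs in May — 1 month.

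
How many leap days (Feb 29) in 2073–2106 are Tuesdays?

Leap years in 2073–2106: 7 of them.
Feb 29 weekday advances by 5 (mod 7) from one leap year to the next four years later (or differs when a century non-leap intervenes).
Leap-day weekdays: 2076:Sat 2080:Thu 2084:Tue✓ 2088:Sun 2092:Fri 2096:Wed 2104:Fri
Tuesday: 2084 → 1.

1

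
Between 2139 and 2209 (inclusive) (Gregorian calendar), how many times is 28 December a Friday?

Track 28 December's weekday year by year (advancing +1, or +2 across a Feb 29):
  2139: Mon  2140: Wed (+2)  2141: Thu (+1)  2142: Fri (+1) ✓  2143: Sat (+1)
  2144: Mon (+2)  2145: Tue (+1)  2146: Wed (+1)  2147: Thu (+1)  2148: Sat (+2)
  2149: Sun (+1)  2150: Mon (+1)  2151: Tue (+1)  2152: Thu (+2)  … (43 more years) …
  2196: Wed (+2)  2197: Thu (+1)  2198: Fri (+1) ✓  2199: Sat (+1)  2200: Sun (+1)
  2201: Mon (+1)  2202: Tue (+1)  2203: Wed (+1)  2204: Fri (+2) ✓  2205: Sat (+1)
  2206: Sun (+1)  2207: Mon (+1)  2208: Wed (+2)  2209: Thu (+1)
Friday years: 2142, 2153, 2159, 2164, 2170, 2181, 2187, 2192, 2198, 2204 — 10 in total.

10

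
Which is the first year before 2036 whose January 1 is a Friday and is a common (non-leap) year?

2027

Jan 1 advances by 2 weekdays after a leap year and by 1 after a common year.
2036: Jan 1 is Tuesday (leap).
2035: Monday
2034: Sunday
2033: Saturday
2032: Thursday (leap)
2031: Wednesday
2030: Tuesday
2029: Monday
2028: Saturday (leap)
2027: Friday
2027 begins on a Friday and is a common year.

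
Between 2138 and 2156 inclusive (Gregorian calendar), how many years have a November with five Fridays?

5

November has 30 days; it has five Fridays when Friday falls among the first (month-length − 28) days — i.e. when November 1 is one of Friday/Thursday.
November 1 by year: 2138:Sat 2139:Sun 2140:Tue 2141:Wed 2142:Thu✓ 2143:Fri✓ 2144:Sun 2145:Mon 2146:Tue 2147:Wed 2148:Fri✓ 2149:Sat 2150:Sun 2151:Mon 2152:Wed 2153:Thu✓ 2154:Fri✓ 2155:Sat 2156:Mon
Years with five Fridays: 2142, 2143, 2148, 2153, 2154 → 5.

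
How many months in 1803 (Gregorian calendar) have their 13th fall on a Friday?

1

Check the 13th of each month of 1803: Jan 13: Thu, Feb 13: Sun, Mar 13: Sun, Apr 13: Wed, May 13: Fri, Jun 13: Mon, Jul 13: Wed, Aug 13: Sat, Sep 13: Tue, Oct 13: Thu, Nov 13: Sun, Dec 13: Tue.
Friday occurs in May — 1 month.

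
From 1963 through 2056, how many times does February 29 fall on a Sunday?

3

Leap years in 1963–2056: 24 of them.
Feb 29 weekday advances by 5 (mod 7) from one leap year to the next four years later (or differs when a century non-leap intervenes).
Leap-day weekdays: 1964:Sat 1968:Thu 1972:Tue 1976:Sun✓ 1980:Fri 1984:Wed 1988:Mon 1992:Sat 1996:Thu 2000:Tue 2004:Sun✓ 2008:Fri 2012:Wed 2016:Mon 2020:Sat 2024:Thu 2028:Tue 2032:Sun✓ 2036:Fri 2040:Wed 2044:Mon 2048:Sat 2052:Thu 2056:Tue
Sunday: 1976, 2004, 2032 → 3.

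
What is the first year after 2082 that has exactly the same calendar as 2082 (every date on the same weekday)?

2093

Two years share a calendar iff Jan 1 falls on the same weekday and both are leap or both are common. 2082: Jan 1 is Thursday, common year.
2083: Jan 1 Friday, common
2084: Jan 1 Saturday, leap
2085: Jan 1 Monday, common
2086: Jan 1 Tuesday, common
2087: Jan 1 Wednesday, common
2088: Jan 1 Thursday, leap
2089: Jan 1 Saturday, common
2090: Jan 1 Sunday, common
2091: Jan 1 Monday, common
2092: Jan 1 Tuesday, leap
2093: Jan 1 Thursday, common
2093 matches on both conditions.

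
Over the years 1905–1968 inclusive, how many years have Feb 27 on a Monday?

Track Feb 27's weekday year by year (advancing +1, or +2 across a Feb 29):
  1905: Mon ✓  1906: Tue (+1)  1907: Wed (+1)  1908: Thu (+1)  1909: Sat (+2)
  1910: Sun (+1)  1911: Mon (+1) ✓  1912: Tue (+1)  1913: Thu (+2)  1914: Fri (+1)
  1915: Sat (+1)  1916: Sun (+1)  1917: Tue (+2)  1918: Wed (+1)  … (36 more years) …
  1955: Sun (+1)  1956: Mon (+1) ✓  1957: Wed (+2)  1958: Thu (+1)  1959: Fri (+1)
  1960: Sat (+1)  1961: Mon (+2) ✓  1962: Tue (+1)  1963: Wed (+1)  1964: Thu (+1)
  1965: Sat (+2)  1966: Sun (+1)  1967: Mon (+1) ✓  1968: Tue (+1)
Monday years: 1905, 1911, 1922, 1928, 1933, 1939, 1950, 1956, 1961, 1967 — 10 in total.

10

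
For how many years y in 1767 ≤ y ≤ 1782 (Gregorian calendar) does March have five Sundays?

March has 31 days; it has five Sundays when Sunday falls among the first (month-length − 28) days — i.e. when March 1 is one of Sunday/Saturday/Friday.
March 1 by year: 1767:Sun✓ 1768:Tue 1769:Wed 1770:Thu 1771:Fri✓ 1772:Sun✓ 1773:Mon 1774:Tue 1775:Wed 1776:Fri✓ 1777:Sat✓ 1778:Sun✓ 1779:Mon 1780:Wed 1781:Thu 1782:Fri✓
Years with five Sundays: 1767, 1771, 1772, 1776, 1777, 1778, 1782 → 7.

7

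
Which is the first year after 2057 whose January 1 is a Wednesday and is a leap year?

2076

Jan 1 advances by 2 weekdays after a leap year and by 1 after a common year.
2057: Jan 1 is Monday.
2058: Tuesday
2059: Wednesday
2060: Thursday (leap)
2061: Saturday
2062: Sunday
2063: Monday
2064: Tuesday (leap)
2065: Thursday
2066: Friday
2067: Saturday
2068: Sunday (leap)
2069: Tuesday
2070: Wednesday
2071: Thursday
2072: Friday (leap)
2073: Sunday
2074: Monday
2075: Tuesday
2076: Wednesday (leap)
2076 begins on a Wednesday and is a leap year.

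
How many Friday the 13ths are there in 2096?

3

Check the 13th of each month of 2096: Jan 13: Fri, Feb 13: Mon, Mar 13: Tue, Apr 13: Fri, May 13: Sun, Jun 13: Wed, Jul 13: Fri, Aug 13: Mon, Sep 13: Thu, Oct 13: Sat, Nov 13: Tue, Dec 13: Thu.
Friday occurs in January, April, July — 3 months.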